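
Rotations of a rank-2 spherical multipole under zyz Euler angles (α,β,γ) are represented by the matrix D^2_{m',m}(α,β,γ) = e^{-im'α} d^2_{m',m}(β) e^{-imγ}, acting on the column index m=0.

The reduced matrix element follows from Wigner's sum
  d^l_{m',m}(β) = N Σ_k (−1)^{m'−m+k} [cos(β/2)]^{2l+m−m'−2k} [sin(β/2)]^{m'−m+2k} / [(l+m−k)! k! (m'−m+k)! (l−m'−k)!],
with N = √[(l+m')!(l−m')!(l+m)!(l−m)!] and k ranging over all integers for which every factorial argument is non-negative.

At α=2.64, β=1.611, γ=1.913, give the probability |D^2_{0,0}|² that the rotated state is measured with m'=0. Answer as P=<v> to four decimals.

P=0.2476

First d^2_{0,0}(β=1.611), then the phase factors e^{-i(0)α} and e^{-i(0)γ}:
Half-angle: c=0.692751, s=0.721177. N=√(2·2·2·2)=4.000000
The bounds max(0,m−m')=0 and min(l+m,l−m')=2 give 3 terms
  k=0: (−1)^0·4.0000/(4)·0.6928^4·0.7212^0 = +0.230307
  k=1: (−1)^1·4.0000/(1)·0.6928^2·0.7212^2 = -0.998385
  k=2: (−1)^2·4.0000/(4)·0.6928^0·0.7212^4 = +0.270500
d^2_{0,0}(1.611) = +0.230307 -0.998385 +0.270500 = -0.497577
|D^2_{0,0}|² = |d^2_{0,0}(β)|² = (-0.497577)² = 0.247583 (the z-rotation phases have unit modulus)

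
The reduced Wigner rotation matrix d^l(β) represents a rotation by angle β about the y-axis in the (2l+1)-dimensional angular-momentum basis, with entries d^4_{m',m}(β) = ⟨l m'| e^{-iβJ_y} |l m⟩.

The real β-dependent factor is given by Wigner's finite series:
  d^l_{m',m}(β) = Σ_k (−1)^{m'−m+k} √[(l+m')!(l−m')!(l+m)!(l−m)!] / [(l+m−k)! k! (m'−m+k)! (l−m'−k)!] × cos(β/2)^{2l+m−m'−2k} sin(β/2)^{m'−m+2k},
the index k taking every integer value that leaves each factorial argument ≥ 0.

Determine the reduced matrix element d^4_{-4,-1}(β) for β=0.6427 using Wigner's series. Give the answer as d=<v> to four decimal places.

d=0.1813

d^4_{-4,-1}(β=0.6427) via Wigner's sum:
c=cos(0.6427/2)=0.948810, s=sin(0.6427/2)=0.315848; N=√[1·40320·6·120]=5387.986637
Admissible k: 3..3 (factorial args all ≥0)
  k=3: (−1)^0·5387.9866/(720)·0.9488^5·0.3158^3 = +0.181311
d^4_{-4,-1}(0.6427) = +0.181311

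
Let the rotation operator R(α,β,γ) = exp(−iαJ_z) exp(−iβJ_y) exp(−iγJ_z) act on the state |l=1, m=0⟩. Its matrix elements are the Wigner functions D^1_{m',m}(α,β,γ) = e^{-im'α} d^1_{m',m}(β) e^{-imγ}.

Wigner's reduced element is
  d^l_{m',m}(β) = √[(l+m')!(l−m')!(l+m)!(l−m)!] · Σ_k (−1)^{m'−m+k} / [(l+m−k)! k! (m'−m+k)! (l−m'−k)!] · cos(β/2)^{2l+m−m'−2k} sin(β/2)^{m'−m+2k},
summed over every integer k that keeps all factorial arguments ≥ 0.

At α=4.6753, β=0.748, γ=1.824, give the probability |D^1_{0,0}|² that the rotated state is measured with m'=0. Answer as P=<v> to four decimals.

Split into d^1_{0,0}(β=0.748) × two z-phases.
With c≡cos(β/2)=0.930873 and s≡sin(β/2)=0.365342, N=[1·1·1·1]^{1/2}=1.000000
The bounds max(0,m−m')=0 and min(l+m,l−m')=1 give 2 terms
  k=0: (−1)^0·1.0000/(1)·0.9309^2·0.3653^0 = +0.866525
  k=1: (−1)^1·1.0000/(1)·0.9309^0·0.3653^2 = -0.133475
d^1_{0,0}(0.748) = +0.866525 -0.133475 = +0.733051
|D^1_{0,0}|² = |d^1_{0,0}(β)|² = (+0.733051)² = 0.537363 (the z-rotation phases have unit modulus)

P=0.5374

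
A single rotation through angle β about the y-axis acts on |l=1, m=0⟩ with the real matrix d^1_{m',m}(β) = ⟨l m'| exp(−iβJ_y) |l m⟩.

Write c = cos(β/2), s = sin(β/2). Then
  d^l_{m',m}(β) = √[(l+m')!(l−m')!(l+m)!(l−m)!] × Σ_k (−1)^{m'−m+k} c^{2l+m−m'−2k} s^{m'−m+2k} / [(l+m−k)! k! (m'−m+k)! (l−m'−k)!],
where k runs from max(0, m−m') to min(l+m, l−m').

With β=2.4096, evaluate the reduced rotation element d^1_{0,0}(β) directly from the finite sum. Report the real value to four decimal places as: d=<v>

d^1_{0,0}(β=2.4096) via Wigner's sum:
c=cos(2.4096/2)=0.357880, s=sin(2.4096/2)=0.933768; N=√[1·1·1·1]=1.000000
k: max(0,(0)−(0))=0 … min(1+(0),1−(0))=1
  k=0: (−1)^0·1.0000/(1)·0.3579^2·0.9338^0 = +0.128078
  k=1: (−1)^1·1.0000/(1)·0.3579^0·0.9338^2 = -0.871922
d^1_{0,0}(2.4096) = +0.128078 -0.871922 = -0.743844

d=-0.7438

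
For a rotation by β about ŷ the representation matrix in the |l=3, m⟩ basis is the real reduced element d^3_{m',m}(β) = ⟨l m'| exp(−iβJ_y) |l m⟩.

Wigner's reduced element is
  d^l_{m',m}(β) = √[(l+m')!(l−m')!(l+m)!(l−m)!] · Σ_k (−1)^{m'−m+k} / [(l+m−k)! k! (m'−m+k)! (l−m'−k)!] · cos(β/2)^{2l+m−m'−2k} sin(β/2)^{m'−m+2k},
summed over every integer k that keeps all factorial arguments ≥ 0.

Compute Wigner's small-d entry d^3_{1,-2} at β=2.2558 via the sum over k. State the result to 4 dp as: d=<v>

d=0.4488

d^3_{1,-2}(β=2.2558) via Wigner's sum:
Half-angle: c=0.428558, s=0.903514. N=√(24·2·1·120)=75.894664
k: max(0,(-2)−(1))=0 … min(3+(-2),3−(1))=1
  k=0: (−1)^3·75.8947/(12)·0.4286^3·0.9035^3 = -0.367167
  k=1: (−1)^4·75.8947/(24)·0.4286^1·0.9035^5 = +0.815990
d^3_{1,-2}(2.2558) = -0.367167 +0.815990 = +0.448822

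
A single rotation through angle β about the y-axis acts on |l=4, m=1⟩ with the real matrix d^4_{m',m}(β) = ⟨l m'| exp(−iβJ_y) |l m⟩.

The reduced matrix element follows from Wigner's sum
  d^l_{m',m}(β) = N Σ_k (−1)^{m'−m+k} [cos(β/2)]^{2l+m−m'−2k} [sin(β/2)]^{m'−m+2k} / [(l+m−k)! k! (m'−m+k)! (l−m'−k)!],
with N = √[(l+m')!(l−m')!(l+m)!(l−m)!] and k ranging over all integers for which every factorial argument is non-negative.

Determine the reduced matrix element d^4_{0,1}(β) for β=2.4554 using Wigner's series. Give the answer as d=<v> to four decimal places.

d=-0.3261

d^4_{0,1}(β=2.4554) via Wigner's sum:
Half-angle: c=0.336405, s=0.941718. N=√(24·24·120·6)=643.987578
Admissible k: 1..4 (factorial args all ≥0)
  k=1: (−1)^0·643.9876/(144)·0.3364^7·0.9417^1 = +0.002053
  k=2: (−1)^1·643.9876/(24)·0.3364^5·0.9417^3 = -0.096547
  k=3: (−1)^2·643.9876/(24)·0.3364^3·0.9417^5 = +0.756581
  k=4: (−1)^3·643.9876/(144)·0.3364^1·0.9417^7 = -0.988147
d^4_{0,1}(2.4554) = +0.002053 -0.096547 +0.756581 -0.988147 = -0.326060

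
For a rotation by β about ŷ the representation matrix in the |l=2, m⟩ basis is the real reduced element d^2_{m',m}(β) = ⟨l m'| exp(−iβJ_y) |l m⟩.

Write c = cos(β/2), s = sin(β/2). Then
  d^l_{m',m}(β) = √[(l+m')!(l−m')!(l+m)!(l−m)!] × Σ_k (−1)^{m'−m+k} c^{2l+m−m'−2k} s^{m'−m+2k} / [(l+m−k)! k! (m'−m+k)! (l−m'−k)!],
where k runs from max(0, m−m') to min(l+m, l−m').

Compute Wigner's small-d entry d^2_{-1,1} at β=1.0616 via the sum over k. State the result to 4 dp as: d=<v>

d^2_{-1,1}(β=1.0616) via Wigner's sum:
Half-angle: c=0.862402, s=0.506223. N=√(1·6·6·1)=6.000000
k: max(0,(1)−(-1))=2 … min(2+(1),2−(-1))=3
  k=2: (−1)^0·6.0000/(2)·0.8624^2·0.5062^2 = +0.571776
  k=3: (−1)^1·6.0000/(6)·0.8624^0·0.5062^4 = -0.065670
d^2_{-1,1}(1.0616) = +0.571776 -0.065670 = +0.506105

d=0.5061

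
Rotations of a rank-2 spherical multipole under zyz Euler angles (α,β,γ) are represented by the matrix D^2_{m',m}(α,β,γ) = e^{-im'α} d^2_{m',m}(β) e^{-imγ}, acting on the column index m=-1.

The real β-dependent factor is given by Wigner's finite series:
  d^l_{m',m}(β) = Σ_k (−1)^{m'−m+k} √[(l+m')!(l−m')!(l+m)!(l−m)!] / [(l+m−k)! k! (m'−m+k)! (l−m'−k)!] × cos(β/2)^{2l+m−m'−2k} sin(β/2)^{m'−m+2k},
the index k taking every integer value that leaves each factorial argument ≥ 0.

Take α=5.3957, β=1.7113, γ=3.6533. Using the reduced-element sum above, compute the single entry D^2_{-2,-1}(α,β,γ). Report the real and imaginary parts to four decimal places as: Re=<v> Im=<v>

Re=-0.1289 Im=0.4058

D^2_{-2,-1}(5.3957,1.7113,3.6533) = e^{-i·-2·5.3957}·d^2_{-2,-1}(1.7113)·e^{-i·-1·3.6533}. Compute d first:
c=cos(1.7113/2)=0.655728, s=sin(1.7113/2)=0.754997; N=√[1·24·1·6]=12.000000
The bounds max(0,m−m')=1 and min(l+m,l−m')=1 give 1 term
  k=1: (−1)^0·12.0000/(6)·0.6557^3·0.7550^1 = +0.425742
d^2_{-2,-1}(1.7113) = +0.425742
D = (-0.202759-0.979229i)·(+0.425742)·(-0.871910-0.489667i) = -0.128876+0.405767i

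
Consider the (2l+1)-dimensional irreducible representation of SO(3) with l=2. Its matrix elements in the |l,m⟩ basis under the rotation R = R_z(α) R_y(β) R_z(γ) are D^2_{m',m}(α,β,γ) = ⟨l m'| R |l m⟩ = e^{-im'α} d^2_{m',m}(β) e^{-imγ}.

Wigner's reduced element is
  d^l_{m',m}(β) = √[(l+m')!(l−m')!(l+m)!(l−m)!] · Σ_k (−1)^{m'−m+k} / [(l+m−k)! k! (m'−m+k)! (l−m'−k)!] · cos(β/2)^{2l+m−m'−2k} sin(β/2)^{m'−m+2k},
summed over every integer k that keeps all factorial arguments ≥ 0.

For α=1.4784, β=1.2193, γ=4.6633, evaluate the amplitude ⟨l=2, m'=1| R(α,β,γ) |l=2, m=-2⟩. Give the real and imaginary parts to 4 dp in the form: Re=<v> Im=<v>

D^2_{1,-2}(1.4784,1.2193,4.6633) = e^{-i·1·1.4784}·d^2_{1,-2}(1.2193)·e^{-i·-2·4.6633}. Compute d first:
With c≡cos(β/2)=0.819848 and s≡sin(β/2)=0.572581, N=[6·1·1·24]^{1/2}=12.000000
k∈{0} keeps every argument non-negative
  k=0: (−1)^3·12.0000/(6)·0.8198^1·0.5726^3 = -0.307803
d^2_{1,-2}(1.2193) = -0.307803
Phases: e^{-i·(1)·1.4784}=+0.092265-0.995734i, e^{-i·(-2)·4.6633}=-0.995184+0.098020i ⇒ D=-0.001780-0.307798i

Re=-0.0018 Im=-0.3078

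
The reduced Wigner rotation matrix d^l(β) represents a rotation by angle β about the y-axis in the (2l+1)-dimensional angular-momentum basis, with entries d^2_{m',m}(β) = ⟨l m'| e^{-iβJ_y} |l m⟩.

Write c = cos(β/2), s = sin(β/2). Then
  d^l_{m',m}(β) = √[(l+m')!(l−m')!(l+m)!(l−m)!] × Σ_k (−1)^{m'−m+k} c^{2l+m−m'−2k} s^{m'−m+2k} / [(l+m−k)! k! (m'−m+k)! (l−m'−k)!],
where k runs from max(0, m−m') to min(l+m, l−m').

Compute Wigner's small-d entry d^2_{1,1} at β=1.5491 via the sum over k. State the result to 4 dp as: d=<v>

d^2_{1,1}(β=1.5491) via Wigner's sum:
c=cos(1.5491/2)=0.714736, s=sin(1.5491/2)=0.699395; N=√[6·1·6·1]=6.000000
Admissible k: 0..1 (factorial args all ≥0)
  k=0: (−1)^0·6.0000/(6)·0.7147^4·0.6994^0 = +0.260965
  k=1: (−1)^1·6.0000/(2)·0.7147^2·0.6994^2 = -0.749647
d^2_{1,1}(1.5491) = +0.260965 -0.749647 = -0.488682

d=-0.4887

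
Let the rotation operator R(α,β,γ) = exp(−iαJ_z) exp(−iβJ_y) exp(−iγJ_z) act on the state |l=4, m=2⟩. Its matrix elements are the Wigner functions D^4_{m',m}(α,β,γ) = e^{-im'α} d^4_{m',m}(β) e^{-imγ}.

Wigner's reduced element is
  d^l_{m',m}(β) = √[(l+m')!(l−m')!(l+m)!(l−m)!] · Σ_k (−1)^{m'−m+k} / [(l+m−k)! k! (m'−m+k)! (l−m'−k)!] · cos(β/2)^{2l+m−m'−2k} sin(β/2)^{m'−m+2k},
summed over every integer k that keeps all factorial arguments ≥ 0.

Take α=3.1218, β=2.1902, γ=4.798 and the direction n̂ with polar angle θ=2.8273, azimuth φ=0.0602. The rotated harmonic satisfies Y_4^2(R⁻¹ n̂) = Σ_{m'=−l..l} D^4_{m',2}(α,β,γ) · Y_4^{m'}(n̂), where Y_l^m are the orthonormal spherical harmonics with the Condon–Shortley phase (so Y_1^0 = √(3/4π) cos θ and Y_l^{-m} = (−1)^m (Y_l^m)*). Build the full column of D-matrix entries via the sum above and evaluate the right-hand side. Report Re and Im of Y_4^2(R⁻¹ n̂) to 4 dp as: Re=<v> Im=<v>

Re=0.1083 Im=-0.0246

Need the full column D^4_{m',2} for m'=−4..4 at α=3.1218, β=2.1902, γ=4.798.
cos(β/2)=0.457958, sin(β/2)=0.888974
d^4_{-4,2}: single k=6 term ⇒ +0.547727;  D = -0.530646+0.135718i
d^4_{-3,2}: k∈[5..6] ⇒ +0.598558 -0.751818 = -0.153260;  D = -0.149203+0.035029i
d^4_{-2,2}: k∈[4..6] ⇒ +0.412049 -1.242128 +0.390043 = -0.440036;  D = +0.430294-0.092077i
d^4_{-1,2}: k∈[3..5] ⇒ +0.200128 -1.131169 +0.852482 = -0.078559;  D = -0.077130+0.014915i
d^4_{0,2}: k∈[2..4] ⇒ +0.069159 -0.694940 +0.981988 = +0.356208;  D = -0.350999+0.060693i
d^4_{1,2}: k∈[1..3] ⇒ +0.015933 -0.300192 +0.754113 = +0.469853;  D = +0.464476-0.070878i
d^4_{2,2}: k∈[0..2] ⇒ +0.001935 -0.087480 +0.412049 = +0.326503;  D = -0.323678+0.042856i
d^4_{3,2}: k∈[0..1] ⇒ -0.014052 +0.158847 = +0.144795;  D = +0.143890-0.016161i
d^4_{4,2}: single k=0 term ⇒ +0.038575;  D = -0.038412+0.003546i
Y_4^{m'}(θ=2.8273,φ=0.0602) and Σ D·Y over m':
  (-0.5306+0.1357i)·(+0.0039-0.0010i)  (-0.1492+0.0350i)·(-0.0346+0.0063i)  (+0.4303-0.0921i)·(+0.1692-0.0205i)  (-0.0771+0.0149i)·(-0.4625+0.0279i)  (-0.3510+0.0607i)·(+0.4757+0.0000i)  (+0.4645-0.0709i)·(+0.4625+0.0279i)  (-0.3237+0.0429i)·(+0.1692+0.0205i)  (+0.1439-0.0162i)·(+0.0346+0.0063i)  (-0.0384+0.0035i)·(+0.0039+0.0010i)
Y_4^2(R⁻¹ n̂) = +0.108254-0.024553i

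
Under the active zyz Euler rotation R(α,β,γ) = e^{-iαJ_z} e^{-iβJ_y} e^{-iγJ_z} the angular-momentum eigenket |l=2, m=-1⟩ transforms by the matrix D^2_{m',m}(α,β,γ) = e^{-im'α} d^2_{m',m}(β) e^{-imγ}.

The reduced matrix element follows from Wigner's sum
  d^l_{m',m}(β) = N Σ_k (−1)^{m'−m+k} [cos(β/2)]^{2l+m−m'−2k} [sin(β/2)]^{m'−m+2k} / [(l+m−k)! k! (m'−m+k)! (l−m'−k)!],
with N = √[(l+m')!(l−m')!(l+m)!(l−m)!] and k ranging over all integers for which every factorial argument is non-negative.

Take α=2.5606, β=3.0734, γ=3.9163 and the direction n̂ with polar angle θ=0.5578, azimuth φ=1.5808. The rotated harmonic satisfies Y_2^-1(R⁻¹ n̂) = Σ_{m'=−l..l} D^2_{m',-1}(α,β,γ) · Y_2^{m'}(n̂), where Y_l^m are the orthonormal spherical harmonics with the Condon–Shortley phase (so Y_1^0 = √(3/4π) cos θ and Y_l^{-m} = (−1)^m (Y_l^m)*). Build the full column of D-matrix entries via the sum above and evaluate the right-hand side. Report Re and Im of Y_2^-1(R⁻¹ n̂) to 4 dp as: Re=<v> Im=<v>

Need the full column D^2_{m',-1} for m'=−2..2 at α=2.5606, β=3.0734, γ=3.9163.
cos(β/2)=0.034090, sin(β/2)=0.999419
d^2_{-2,-1}: single k=1 term ⇒ +0.000079;  D = -0.000073+0.000030i
d^2_{-1,-1}: k∈[0..1] ⇒ +0.000001 -0.003482 = -0.003481;  D = -0.003416-0.000670i
d^2_{0,-1}: k∈[0..1] ⇒ -0.000097 +0.083357 = +0.083260;  D = -0.059500-0.058241i
d^2_{1,-1}: k∈[0..1] ⇒ +0.003482 -0.997677 = -0.994195;  D = -0.212202-0.971284i
d^2_{2,-1}: single k=0 term ⇒ -0.068061;  D = -0.024351+0.063555i
Y_2^{m'}(θ=0.5578,φ=1.5808) and Σ D·Y over m':
  (-0.0001+0.0000i)·(-0.1082+0.0022i)  (-0.0034-0.0007i)·(-0.0035-0.3469i)  (-0.0595-0.0582i)·(+0.3657+0.0000i)  (-0.2122-0.9713i)·(+0.0035-0.3469i)  (-0.0244+0.0636i)·(-0.1082-0.0022i)
Y_2^-1(R⁻¹ n̂) = -0.356897+0.043309i

Re=-0.3569 Im=0.0433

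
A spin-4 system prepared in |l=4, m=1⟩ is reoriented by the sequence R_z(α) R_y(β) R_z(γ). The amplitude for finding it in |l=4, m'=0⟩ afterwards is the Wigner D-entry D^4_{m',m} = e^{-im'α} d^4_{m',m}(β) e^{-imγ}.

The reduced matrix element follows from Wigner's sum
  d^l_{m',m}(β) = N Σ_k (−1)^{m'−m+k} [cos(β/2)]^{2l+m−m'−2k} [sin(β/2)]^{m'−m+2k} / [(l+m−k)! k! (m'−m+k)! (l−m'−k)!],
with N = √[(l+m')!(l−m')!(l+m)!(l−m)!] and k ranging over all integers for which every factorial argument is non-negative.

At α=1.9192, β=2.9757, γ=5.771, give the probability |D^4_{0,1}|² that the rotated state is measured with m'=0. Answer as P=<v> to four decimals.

P=0.1203

First d^4_{0,1}(β=2.9757), then the phase factors e^{-i(0)α} and e^{-i(1)γ}:
c=cos(2.9757/2)=0.082851, s=sin(2.9757/2)=0.996562; N=√[24·24·120·6]=643.987578
The bounds max(0,m−m')=1 and min(l+m,l−m')=4 give 4 terms
  k=1: (−1)^0·643.9876/(144)·0.0829^7·0.9966^1 = +0.000000
  k=2: (−1)^1·643.9876/(24)·0.0829^5·0.9966^3 = -0.000104
  k=3: (−1)^2·643.9876/(24)·0.0829^3·0.9966^5 = +0.015000
  k=4: (−1)^3·643.9876/(144)·0.0829^1·0.9966^7 = -0.361696
d^4_{0,1}(2.9757) = +0.000000 -0.000104 +0.015000 -0.361696 = -0.346800
|D^4_{0,1}|² = |d^4_{0,1}(β)|² = (-0.346800)² = 0.120270 (the z-rotation phases have unit modulus)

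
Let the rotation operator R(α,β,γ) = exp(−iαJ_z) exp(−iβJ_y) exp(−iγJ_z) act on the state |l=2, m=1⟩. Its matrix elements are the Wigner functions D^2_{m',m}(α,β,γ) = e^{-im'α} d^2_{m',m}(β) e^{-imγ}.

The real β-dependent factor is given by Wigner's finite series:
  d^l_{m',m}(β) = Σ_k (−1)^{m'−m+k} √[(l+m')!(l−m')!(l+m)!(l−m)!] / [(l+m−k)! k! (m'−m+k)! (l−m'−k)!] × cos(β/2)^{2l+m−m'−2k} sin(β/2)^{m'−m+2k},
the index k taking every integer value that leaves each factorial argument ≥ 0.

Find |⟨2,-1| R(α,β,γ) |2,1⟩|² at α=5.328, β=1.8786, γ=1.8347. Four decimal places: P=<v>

P=0.0659

First d^2_{-1,1}(β=1.8786), then the phase factors e^{-i(-1)α} and e^{-i(1)γ}:
With c≡cos(β/2)=0.590353 and s≡sin(β/2)=0.807145, N=[1·6·6·1]^{1/2}=6.000000
The bounds max(0,m−m')=2 and min(l+m,l−m')=3 give 2 terms
  k=2: (−1)^0·6.0000/(2)·0.5904^2·0.8071^2 = +0.681159
  k=3: (−1)^1·6.0000/(6)·0.5904^0·0.8071^4 = -0.424430
d^2_{-1,1}(1.8786) = +0.681159 -0.424430 = +0.256728
|D^2_{-1,1}|² = |d^2_{-1,1}(β)|² = (+0.256728)² = 0.065909 (the z-rotation phases have unit modulus)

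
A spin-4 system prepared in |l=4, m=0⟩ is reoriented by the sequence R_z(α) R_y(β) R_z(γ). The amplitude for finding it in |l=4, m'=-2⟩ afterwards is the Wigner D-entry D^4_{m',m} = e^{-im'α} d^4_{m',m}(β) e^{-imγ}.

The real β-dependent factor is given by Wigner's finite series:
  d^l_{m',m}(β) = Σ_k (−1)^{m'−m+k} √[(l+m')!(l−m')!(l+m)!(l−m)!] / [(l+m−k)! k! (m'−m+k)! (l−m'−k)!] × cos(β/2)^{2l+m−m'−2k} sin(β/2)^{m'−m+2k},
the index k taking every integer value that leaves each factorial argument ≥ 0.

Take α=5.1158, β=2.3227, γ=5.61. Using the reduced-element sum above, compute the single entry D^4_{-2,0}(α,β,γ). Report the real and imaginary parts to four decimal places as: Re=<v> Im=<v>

Re=-0.3305 Im=-0.3450

First d^4_{-2,0}(β=2.3227), then the phase factors e^{-i(-2)α} and e^{-i(0)γ}:
With c≡cos(β/2)=0.398101 and s≡sin(β/2)=0.917341, N=[2·720·24·24]^{1/2}=910.735966
The bounds max(0,m−m')=2 and min(l+m,l−m')=4 give 3 terms
  k=2: (−1)^0·910.7360/(96)·0.3981^6·0.9173^2 = +0.031779
  k=3: (−1)^1·910.7360/(36)·0.3981^4·0.9173^4 = -0.449976
  k=4: (−1)^2·910.7360/(96)·0.3981^2·0.9173^6 = +0.895973
d^4_{-2,0}(2.3227) = +0.031779 -0.449976 +0.895973 = +0.477776
Attach z-rotation phases: D = e^{-i(-2)(5.1158)}·(+0.477776)·e^{-i(0)(5.61)} = -0.330524-0.344999i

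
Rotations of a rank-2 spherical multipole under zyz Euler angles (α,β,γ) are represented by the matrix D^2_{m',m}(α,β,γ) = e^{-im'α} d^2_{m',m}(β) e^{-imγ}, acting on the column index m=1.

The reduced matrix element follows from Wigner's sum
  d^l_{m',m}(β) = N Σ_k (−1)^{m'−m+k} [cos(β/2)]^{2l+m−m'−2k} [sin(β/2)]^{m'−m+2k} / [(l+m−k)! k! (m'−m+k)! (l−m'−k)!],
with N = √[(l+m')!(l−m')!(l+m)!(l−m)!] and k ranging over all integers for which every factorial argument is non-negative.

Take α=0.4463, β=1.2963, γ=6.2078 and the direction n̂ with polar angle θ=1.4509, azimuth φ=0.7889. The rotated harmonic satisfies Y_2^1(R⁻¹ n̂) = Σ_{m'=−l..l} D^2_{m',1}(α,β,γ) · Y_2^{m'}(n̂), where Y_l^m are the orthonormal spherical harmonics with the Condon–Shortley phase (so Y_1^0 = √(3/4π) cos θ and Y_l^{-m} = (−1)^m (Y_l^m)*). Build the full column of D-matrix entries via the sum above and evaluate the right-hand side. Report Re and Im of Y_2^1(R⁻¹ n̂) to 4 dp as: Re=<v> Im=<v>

Re=-0.0813 Im=-0.2471

Need the full column D^2_{m',1} for m'=−2..2 at α=0.4463, β=1.2963, γ=6.2078.
cos(β/2)=0.797202, sin(β/2)=0.603713
d^2_{-2,1}: single k=3 term ⇒ +0.350824;  D = +0.198903+0.288989i
d^2_{-1,1}: k∈[2..3] ⇒ +0.694894 -0.132838 = +0.562056;  D = +0.487292+0.280096i
d^2_{0,1}: k∈[1..2] ⇒ +0.749223 -0.429670 = +0.319553;  D = +0.318646+0.024067i
d^2_{1,1}: k∈[0..1] ⇒ +0.403900 -0.694894 = -0.290994;  D = -0.271206+0.105476i
d^2_{2,1}: single k=0 term ⇒ -0.611738;  D = -0.418585+0.446106i
Y_2^{m'}(θ=1.4509,φ=0.7889) and Σ D·Y over m':
  (+0.1989+0.2890i)·(-0.0027-0.3807i)  (+0.4873+0.2801i)·(+0.0646-0.0651i)  (+0.3186+0.0241i)·(-0.3019+0.0000i)  (-0.2712+0.1055i)·(-0.0646-0.0651i)  (-0.4186+0.4461i)·(-0.0027+0.3807i)
Y_2^1(R⁻¹ n̂) = -0.081288-0.247105i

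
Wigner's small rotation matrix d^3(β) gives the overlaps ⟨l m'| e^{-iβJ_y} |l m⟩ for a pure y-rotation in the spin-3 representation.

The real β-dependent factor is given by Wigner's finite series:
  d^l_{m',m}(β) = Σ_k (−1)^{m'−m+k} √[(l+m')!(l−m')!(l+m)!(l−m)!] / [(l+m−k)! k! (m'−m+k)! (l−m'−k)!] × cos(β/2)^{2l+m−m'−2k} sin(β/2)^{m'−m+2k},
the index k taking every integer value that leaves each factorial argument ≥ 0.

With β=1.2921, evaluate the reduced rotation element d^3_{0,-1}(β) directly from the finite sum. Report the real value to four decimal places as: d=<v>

d=0.2588

d^3_{0,-1}(β=1.2921) via Wigner's sum:
With c≡cos(β/2)=0.798468 and s≡sin(β/2)=0.602037, N=[6·6·2·24]^{1/2}=41.569219
k∈{0,1,2} keeps every argument non-negative
  k=0: (−1)^1·41.5692/(12)·0.7985^5·0.6020^1 = -0.676864
  k=1: (−1)^2·41.5692/(4)·0.7985^3·0.6020^3 = +1.154395
  k=2: (−1)^3·41.5692/(12)·0.7985^1·0.6020^5 = -0.218758
d^3_{0,-1}(1.2921) = -0.676864 +1.154395 -0.218758 = +0.258772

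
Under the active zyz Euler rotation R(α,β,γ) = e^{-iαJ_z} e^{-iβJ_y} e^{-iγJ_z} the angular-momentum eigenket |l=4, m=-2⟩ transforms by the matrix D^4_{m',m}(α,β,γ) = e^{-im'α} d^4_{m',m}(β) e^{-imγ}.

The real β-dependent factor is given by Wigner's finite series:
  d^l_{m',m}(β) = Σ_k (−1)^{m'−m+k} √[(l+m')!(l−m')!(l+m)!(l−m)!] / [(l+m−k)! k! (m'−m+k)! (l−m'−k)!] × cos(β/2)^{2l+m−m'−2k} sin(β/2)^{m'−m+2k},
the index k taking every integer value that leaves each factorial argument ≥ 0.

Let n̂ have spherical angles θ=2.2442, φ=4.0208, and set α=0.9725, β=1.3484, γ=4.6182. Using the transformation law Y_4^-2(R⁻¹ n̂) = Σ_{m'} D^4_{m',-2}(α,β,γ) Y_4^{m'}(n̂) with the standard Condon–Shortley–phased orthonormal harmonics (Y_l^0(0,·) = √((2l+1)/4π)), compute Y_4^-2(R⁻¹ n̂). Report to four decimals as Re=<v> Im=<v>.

Re=-0.2634 Im=0.1505

Need the full column D^4_{m',-2} for m'=−4..4 at α=0.9725, β=1.3484, γ=4.6182.
cos(β/2)=0.781207, sin(β/2)=0.624273
d^4_{-4,-2}: single k=2 term ⇒ +0.468730;  D = +0.397127+0.248995i
d^4_{-3,-2}: k∈[1..2] ⇒ +0.414763 -0.794580 = -0.379817;  D = -0.347963+0.152259i
d^4_{-2,-2}: k∈[0..2] ⇒ +0.138716 -1.062980 +0.848500 = -0.075764;  D = -0.013998+0.074460i
d^4_{-1,-2}: k∈[0..2] ⇒ -0.470297 +1.501615 -0.639269 = +0.392049;  D = -0.277574-0.276866i
d^4_{0,-2}: k∈[0..2] ⇒ +0.840360 -1.431036 +0.342688 = -0.247989;  D = +0.243602-0.046440i
d^4_{1,-2}: k∈[0..2] ⇒ -1.001077 +0.958904 -0.122468 = -0.164640;  D = +0.065615-0.151000i
d^4_{2,-2}: k∈[0..2] ⇒ +0.848500 -0.433469 +0.023067 = +0.438098;  D = +0.233669+0.370579i
d^4_{3,-2}: k∈[0..1] ⇒ -0.507404 +0.108006 = -0.399398;  D = -0.399143-0.014261i
d^4_{4,-2}: single k=0 term ⇒ +0.191142;  D = +0.113229-0.153995i
Y_4^{m'}(θ=2.2442,φ=4.0208) and Σ D·Y over m':
  (+0.3971+0.2490i)·(-0.1537+0.0606i)  (-0.3480+0.1523i)·(-0.3265-0.1801i)  (-0.0140+0.0745i)·(-0.0657-0.3459i)  (-0.2776-0.2769i)·(-0.0408+0.0493i)  (+0.2436-0.0464i)·(-0.3569+0.0000i)  (+0.0656-0.1510i)·(+0.0408+0.0493i)  (+0.2337+0.3706i)·(-0.0657+0.3459i)  (-0.3991-0.0143i)·(+0.3265-0.1801i)  (+0.1132-0.1540i)·(-0.1537-0.0606i)
Y_4^-2(R⁻¹ n̂) = -0.263443+0.150454i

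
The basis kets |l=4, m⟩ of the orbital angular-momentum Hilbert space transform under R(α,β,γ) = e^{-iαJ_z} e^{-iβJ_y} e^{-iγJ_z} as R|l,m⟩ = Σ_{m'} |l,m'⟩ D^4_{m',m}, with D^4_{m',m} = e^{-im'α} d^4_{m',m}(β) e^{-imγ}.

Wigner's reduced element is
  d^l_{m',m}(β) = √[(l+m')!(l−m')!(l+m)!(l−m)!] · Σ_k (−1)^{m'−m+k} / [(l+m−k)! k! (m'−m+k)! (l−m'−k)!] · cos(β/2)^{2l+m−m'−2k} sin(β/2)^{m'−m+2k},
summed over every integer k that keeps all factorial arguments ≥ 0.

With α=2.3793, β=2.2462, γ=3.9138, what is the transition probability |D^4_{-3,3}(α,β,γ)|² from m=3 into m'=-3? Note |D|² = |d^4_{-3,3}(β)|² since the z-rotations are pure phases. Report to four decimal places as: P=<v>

P=0.0717

First d^4_{-3,3}(β=2.2462), then the phase factors e^{-i(-3)α} and e^{-i(3)γ}:
Half-angle: c=0.432890, s=0.901447. N=√(1·5040·5040·1)=5040.000000
The bounds max(0,m−m')=6 and min(l+m,l−m')=7 give 2 terms
  k=6: (−1)^0·5040.0000/(720)·0.4329^2·0.9014^6 = +0.703872
  k=7: (−1)^1·5040.0000/(5040)·0.4329^0·0.9014^8 = -0.436034
d^4_{-3,3}(2.2462) = +0.703872 -0.436034 = +0.267838
|D^4_{-3,3}|² = |d^4_{-3,3}(β)|² = (+0.267838)² = 0.071737 (the z-rotation phases have unit modulus)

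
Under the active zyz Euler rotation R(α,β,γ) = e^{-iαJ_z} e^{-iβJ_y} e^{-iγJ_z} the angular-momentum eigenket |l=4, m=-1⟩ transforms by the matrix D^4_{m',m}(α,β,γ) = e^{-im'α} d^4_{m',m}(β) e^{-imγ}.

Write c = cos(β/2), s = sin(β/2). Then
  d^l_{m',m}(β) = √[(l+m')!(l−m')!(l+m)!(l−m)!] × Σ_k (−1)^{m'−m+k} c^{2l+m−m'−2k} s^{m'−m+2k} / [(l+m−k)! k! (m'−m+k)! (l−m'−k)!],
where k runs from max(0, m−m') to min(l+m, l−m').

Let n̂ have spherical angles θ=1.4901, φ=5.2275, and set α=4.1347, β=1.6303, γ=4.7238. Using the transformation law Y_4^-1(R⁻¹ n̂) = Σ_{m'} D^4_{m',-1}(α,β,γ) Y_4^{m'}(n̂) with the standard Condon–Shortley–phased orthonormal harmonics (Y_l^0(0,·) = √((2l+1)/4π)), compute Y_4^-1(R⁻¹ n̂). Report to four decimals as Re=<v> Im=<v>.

Re=0.2970 Im=-0.0327

Need the full column D^4_{m',-1} for m'=−4..4 at α=4.1347, β=1.6303, γ=4.7238.
cos(β/2)=0.685759, sin(β/2)=0.727828
d^4_{-4,-1}: single k=3 term ⇒ +0.437562;  D = -0.326483+0.291323i
d^4_{-3,-1}: k∈[2..3] ⇒ +0.437279 -0.820960 = -0.383681;  D = +0.057663+0.379323i
d^4_{-2,-1}: k∈[1..3] ⇒ +0.220225 -1.240371 +0.931484 = -0.088663;  D = -0.080708-0.036705i
d^4_{-1,-1}: k∈[0..3] ⇒ +0.048907 -0.826379 +1.861762 -0.699065 = +0.385225;  D = -0.325093+0.206671i
d^4_{0,-1}: k∈[0..3] ⇒ -0.232138 +1.568959 -1.767366 +0.331810 = -0.098734;  D = -0.001127+0.098727i
d^4_{1,-1}: k∈[0..3] ⇒ +0.550919 -1.861762 +1.048598 -0.078747 = -0.340991;  D = -0.283514-0.189459i
d^4_{2,-1}: k∈[0..2] ⇒ -0.826914 +1.397225 -0.314783 = +0.255528;  D = -0.234956+0.100450i
d^4_{3,-1}: k∈[0..1] ⇒ +0.820960 -0.554866 = +0.266094;  D = +0.045984-0.262091i
d^4_{4,-1}: single k=0 term ⇒ -0.492895;  D = -0.360185-0.336470i
Y_4^{m'}(θ=1.4901,φ=5.2275) and Σ D·Y over m':
  (-0.3265+0.2913i)·(-0.2054-0.3855i)  (+0.0577+0.3793i)·(-0.0999-0.0025i)  (-0.0807-0.0367i)·(+0.1633-0.2720i)  (-0.3251+0.2067i)·(-0.0553-0.0977i)  (-0.0011+0.0987i)·(+0.2969+0.0000i)  (-0.2835-0.1895i)·(+0.0553-0.0977i)  (-0.2350+0.1004i)·(+0.1633+0.2720i)  (+0.0460-0.2621i)·(+0.0999-0.0025i)  (-0.3602-0.3365i)·(-0.2054+0.3855i)
Y_4^-1(R⁻¹ n̂) = +0.297003-0.032719i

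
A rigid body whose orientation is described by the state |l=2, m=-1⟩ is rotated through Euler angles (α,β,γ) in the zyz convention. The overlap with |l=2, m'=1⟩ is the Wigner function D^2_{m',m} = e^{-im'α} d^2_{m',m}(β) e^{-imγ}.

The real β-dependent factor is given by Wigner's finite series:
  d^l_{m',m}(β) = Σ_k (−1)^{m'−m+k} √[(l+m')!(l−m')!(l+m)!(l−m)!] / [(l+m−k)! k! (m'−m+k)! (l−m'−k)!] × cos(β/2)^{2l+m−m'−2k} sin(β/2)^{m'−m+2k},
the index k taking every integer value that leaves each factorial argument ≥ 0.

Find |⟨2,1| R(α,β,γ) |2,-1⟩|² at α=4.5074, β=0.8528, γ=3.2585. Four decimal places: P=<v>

First d^2_{1,-1}(β=0.8528), then the phase factors e^{-i(1)α} and e^{-i(-1)γ}:
With c≡cos(β/2)=0.910461 and s≡sin(β/2)=0.413596, N=[6·1·1·6]^{1/2}=6.000000
k∈{0,1} keeps every argument non-negative
  k=0: (−1)^2·6.0000/(2)·0.9105^2·0.4136^2 = +0.425398
  k=1: (−1)^3·6.0000/(6)·0.9105^0·0.4136^4 = -0.029262
d^2_{1,-1}(0.8528) = +0.425398 -0.029262 = +0.396136
|D^2_{1,-1}|² = |d^2_{1,-1}(β)|² = (+0.396136)² = 0.156924 (the z-rotation phases have unit modulus)

P=0.1569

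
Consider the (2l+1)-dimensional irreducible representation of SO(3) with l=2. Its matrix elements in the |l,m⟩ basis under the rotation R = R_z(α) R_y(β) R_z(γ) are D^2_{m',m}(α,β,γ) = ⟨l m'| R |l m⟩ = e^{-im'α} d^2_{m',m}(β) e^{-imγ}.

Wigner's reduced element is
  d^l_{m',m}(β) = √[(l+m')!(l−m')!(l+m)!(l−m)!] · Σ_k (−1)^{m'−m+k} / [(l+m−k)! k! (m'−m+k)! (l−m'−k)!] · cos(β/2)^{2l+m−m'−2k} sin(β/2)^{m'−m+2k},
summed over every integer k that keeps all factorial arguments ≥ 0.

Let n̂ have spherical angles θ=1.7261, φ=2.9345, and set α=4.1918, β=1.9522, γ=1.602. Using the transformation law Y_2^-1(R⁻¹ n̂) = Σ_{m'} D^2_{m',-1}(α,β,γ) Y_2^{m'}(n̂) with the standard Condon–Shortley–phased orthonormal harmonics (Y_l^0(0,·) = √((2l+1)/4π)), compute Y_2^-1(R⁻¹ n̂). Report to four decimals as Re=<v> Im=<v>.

Need the full column D^2_{m',-1} for m'=−2..2 at α=4.1918, β=1.9522, γ=1.602.
cos(β/2)=0.560257, sin(β/2)=0.828319
d^2_{-2,-1}: single k=1 term ⇒ +0.291333;  D = -0.246706-0.154955i
d^2_{-1,-1}: k∈[0..1] ⇒ +0.098526 -0.646087 = -0.547561;  D = -0.483290+0.257400i
d^2_{0,-1}: k∈[0..1] ⇒ -0.356809 +0.779930 = +0.423121;  D = -0.013201+0.422915i
d^2_{1,-1}: k∈[0..1] ⇒ +0.646087 -0.470749 = +0.175338;  D = -0.149315-0.091915i
d^2_{2,-1}: single k=0 term ⇒ -0.636810;  D = -0.559337+0.304417i
Y_2^{m'}(θ=1.7261,φ=2.9345) and Σ D·Y over m':
  (-0.2467-0.1550i)·(+0.3452+0.1517i)  (-0.4833+0.2574i)·(+0.1155+0.0243i)  (-0.0132+0.4229i)·(-0.2928+0.0000i)  (-0.1493-0.0919i)·(-0.1155+0.0243i)  (-0.5593+0.3044i)·(+0.3452-0.1517i)
Y_2^-1(R⁻¹ n̂) = -0.247244+0.000216i

Re=-0.2472 Im=0.0002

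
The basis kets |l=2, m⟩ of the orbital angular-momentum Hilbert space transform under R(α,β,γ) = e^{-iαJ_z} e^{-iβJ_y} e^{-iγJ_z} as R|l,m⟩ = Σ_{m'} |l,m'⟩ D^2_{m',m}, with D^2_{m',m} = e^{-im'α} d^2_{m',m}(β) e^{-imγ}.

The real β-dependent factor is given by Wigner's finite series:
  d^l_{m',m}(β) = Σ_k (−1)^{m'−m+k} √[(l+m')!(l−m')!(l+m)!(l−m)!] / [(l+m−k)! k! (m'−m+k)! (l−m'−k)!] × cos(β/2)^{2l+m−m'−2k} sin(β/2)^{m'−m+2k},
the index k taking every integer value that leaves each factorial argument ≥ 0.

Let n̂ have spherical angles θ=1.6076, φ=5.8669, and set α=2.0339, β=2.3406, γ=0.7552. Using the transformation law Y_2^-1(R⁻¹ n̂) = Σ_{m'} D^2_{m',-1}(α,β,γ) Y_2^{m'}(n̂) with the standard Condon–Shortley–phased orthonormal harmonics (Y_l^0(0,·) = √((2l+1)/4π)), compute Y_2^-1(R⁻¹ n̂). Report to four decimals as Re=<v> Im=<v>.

Re=0.0112 Im=-0.3459

Need the full column D^2_{m',-1} for m'=−2..2 at α=2.0339, β=2.3406, γ=0.7552.
cos(β/2)=0.389875, sin(β/2)=0.920868
d^2_{-2,-1}: single k=1 term ⇒ +0.109145;  D = +0.012048-0.108478i
d^2_{-1,-1}: k∈[0..1] ⇒ +0.023105 -0.386694 = -0.363589;  D = +0.341234-0.125525i
d^2_{0,-1}: k∈[0..1] ⇒ -0.133675 +0.745750 = +0.612075;  D = +0.445673+0.419537i
d^2_{1,-1}: k∈[0..1] ⇒ +0.386694 -0.719099 = -0.332405;  D = -0.095720+0.318325i
d^2_{2,-1}: single k=0 term ⇒ -0.608902;  D = +0.600021-0.103620i
Y_2^{m'}(θ=1.6076,φ=5.8669) and Σ D·Y over m':
  (+0.0120-0.1085i)·(+0.2596+0.2853i)  (+0.3412-0.1255i)·(-0.0260-0.0115i)  (+0.4457+0.4195i)·(-0.3141+0.0000i)  (-0.0957+0.3183i)·(+0.0260-0.0115i)  (+0.6000-0.1036i)·(+0.2596-0.2853i)
Y_2^-1(R⁻¹ n̂) = +0.011152-0.345894i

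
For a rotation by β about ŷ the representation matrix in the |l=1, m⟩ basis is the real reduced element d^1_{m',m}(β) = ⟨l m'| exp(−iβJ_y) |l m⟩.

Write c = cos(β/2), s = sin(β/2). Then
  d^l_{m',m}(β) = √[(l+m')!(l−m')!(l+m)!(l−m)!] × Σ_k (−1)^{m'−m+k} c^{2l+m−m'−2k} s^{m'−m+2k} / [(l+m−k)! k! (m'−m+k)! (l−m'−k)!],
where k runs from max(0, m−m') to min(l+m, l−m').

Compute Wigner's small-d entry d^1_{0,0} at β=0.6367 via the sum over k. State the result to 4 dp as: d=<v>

d^1_{0,0}(β=0.6367) via Wigner's sum:
c=cos(0.6367/2)=0.949753, s=sin(0.6367/2)=0.313000; N=√[1·1·1·1]=1.000000
The bounds max(0,m−m')=0 and min(l+m,l−m')=1 give 2 terms
  k=0: (−1)^0·1.0000/(1)·0.9498^2·0.3130^0 = +0.902031
  k=1: (−1)^1·1.0000/(1)·0.9498^0·0.3130^2 = -0.097969
d^1_{0,0}(0.6367) = +0.902031 -0.097969 = +0.804062

d=0.8041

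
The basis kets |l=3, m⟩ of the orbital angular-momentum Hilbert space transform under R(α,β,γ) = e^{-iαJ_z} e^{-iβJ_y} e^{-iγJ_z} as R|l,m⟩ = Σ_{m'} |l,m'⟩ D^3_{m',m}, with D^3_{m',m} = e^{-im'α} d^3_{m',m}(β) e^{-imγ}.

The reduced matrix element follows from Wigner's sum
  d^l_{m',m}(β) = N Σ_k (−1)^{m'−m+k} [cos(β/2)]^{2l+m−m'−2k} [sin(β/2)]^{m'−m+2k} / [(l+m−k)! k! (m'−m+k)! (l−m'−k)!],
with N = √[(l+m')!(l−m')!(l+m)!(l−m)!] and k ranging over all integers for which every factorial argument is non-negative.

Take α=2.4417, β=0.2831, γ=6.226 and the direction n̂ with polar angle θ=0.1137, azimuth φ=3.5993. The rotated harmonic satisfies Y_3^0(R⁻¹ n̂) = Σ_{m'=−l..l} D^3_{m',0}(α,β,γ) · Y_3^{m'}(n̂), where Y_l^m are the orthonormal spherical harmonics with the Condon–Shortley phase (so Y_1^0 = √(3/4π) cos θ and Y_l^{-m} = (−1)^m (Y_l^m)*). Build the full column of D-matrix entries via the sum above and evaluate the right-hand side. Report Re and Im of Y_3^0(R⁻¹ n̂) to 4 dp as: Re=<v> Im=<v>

Re=0.6035 Im=0.0000

Need the full column D^3_{m',0} for m'=−3..3 at α=2.4417, β=0.2831, γ=6.226.
cos(β/2)=0.989999, sin(β/2)=0.141078
d^3_{-3,0}: single k=3 term ⇒ +0.012184;  D = +0.006148+0.010519i
d^3_{-2,0}: k∈[2..3] ⇒ +0.104717 -0.002126 = +0.102590;  D = +0.017459-0.101094i
d^3_{-1,0}: k∈[1..3] ⇒ +0.464753 -0.028313 +0.000192 = +0.436631;  D = -0.333984+0.281250i
d^3_{0,0}: k∈[0..3] ⇒ +0.941472 -0.172067 +0.003494 -0.000008 = +0.772891;  D = +0.772891+0.000000i
d^3_{1,0}: k∈[0..2] ⇒ -0.464753 +0.028313 -0.000192 = -0.436631;  D = +0.333984+0.281250i
d^3_{2,0}: k∈[0..1] ⇒ +0.104717 -0.002126 = +0.102590;  D = +0.017459+0.101094i
d^3_{3,0}: single k=0 term ⇒ -0.012184;  D = -0.006148+0.010519i
Y_3^{m'}(θ=0.1137,φ=3.5993) and Σ D·Y over m':
  (+0.0061+0.0105i)·(-0.0001+0.0006i)  (+0.0175-0.1011i)·(+0.0080-0.0104i)  (-0.3340+0.2812i)·(-0.1295+0.0638i)  (+0.7729+0.0000i)·(+0.7177+0.0000i)  (+0.3340+0.2812i)·(+0.1295+0.0638i)  (+0.0175+0.1011i)·(+0.0080+0.0104i)  (-0.0061+0.0105i)·(+0.0001+0.0006i)
Y_3^0(R⁻¹ n̂) = +0.603451-0.000000i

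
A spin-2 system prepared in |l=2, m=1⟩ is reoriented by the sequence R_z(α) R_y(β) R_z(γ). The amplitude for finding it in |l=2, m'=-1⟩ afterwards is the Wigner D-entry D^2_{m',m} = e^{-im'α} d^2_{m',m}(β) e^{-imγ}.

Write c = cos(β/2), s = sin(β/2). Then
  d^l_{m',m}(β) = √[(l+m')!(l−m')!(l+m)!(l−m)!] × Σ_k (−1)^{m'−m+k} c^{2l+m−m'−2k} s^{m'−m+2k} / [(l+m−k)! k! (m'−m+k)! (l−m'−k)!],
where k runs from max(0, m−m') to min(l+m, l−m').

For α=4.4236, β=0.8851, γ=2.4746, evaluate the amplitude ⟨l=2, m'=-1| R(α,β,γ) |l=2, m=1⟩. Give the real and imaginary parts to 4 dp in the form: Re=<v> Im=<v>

Re=-0.1535 Im=0.3863

Split into d^2_{-1,1}(β=0.8851) × two z-phases.
With c≡cos(β/2)=0.903663 and s≡sin(β/2)=0.428245, N=[1·6·6·1]^{1/2}=6.000000
k∈{2,3} keeps every argument non-negative
  k=2: (−1)^0·6.0000/(2)·0.9037^2·0.4282^2 = +0.449282
  k=3: (−1)^1·6.0000/(6)·0.9037^0·0.4282^4 = -0.033633
d^2_{-1,1}(0.8851) = +0.449282 -0.033633 = +0.415648
Attach z-rotation phases: D = e^{-i(-1)(4.4236)}·(+0.415648)·e^{-i(1)(2.4746)} = -0.153479+0.386274i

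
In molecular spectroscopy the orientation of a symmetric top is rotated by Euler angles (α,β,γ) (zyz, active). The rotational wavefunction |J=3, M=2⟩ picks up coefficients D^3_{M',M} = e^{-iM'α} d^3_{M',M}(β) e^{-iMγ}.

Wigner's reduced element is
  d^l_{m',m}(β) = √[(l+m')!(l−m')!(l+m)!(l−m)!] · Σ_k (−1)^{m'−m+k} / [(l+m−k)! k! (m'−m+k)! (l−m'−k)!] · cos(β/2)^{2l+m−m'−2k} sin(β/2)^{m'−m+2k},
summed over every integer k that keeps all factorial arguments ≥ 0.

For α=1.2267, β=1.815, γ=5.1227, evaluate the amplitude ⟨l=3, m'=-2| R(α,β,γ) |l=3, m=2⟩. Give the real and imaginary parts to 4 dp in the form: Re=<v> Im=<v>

Re=0.0304 Im=-0.4904

D^3_{-2,2}(1.2267,1.815,5.1227) = e^{-i·-2·1.2267}·d^3_{-2,2}(1.815)·e^{-i·2·5.1227}. Compute d first:
Half-angle: c=0.615718, s=0.787967. N=√(1·120·120·1)=120.000000
Admissible k: 4..5 (factorial args all ≥0)
  k=4: (−1)^0·120.0000/(24)·0.6157^2·0.7880^4 = +0.730744
  k=5: (−1)^1·120.0000/(120)·0.6157^0·0.7880^6 = -0.239358
d^3_{-2,2}(1.815) = +0.730744 -0.239358 = +0.491386
D = (-0.772395+0.635142i)·(+0.491386)·(-0.681766+0.731570i) = +0.030437-0.490442i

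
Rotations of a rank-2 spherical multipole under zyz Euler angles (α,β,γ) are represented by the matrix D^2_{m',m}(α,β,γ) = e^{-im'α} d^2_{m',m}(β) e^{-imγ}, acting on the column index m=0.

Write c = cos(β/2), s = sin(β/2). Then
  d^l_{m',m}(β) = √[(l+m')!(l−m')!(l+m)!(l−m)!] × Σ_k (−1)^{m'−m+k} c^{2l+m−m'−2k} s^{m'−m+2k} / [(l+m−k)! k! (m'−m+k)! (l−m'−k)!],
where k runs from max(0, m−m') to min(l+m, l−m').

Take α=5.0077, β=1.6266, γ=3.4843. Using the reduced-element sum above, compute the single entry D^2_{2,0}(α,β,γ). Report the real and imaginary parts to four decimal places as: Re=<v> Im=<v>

First d^2_{2,0}(β=1.6266), then the phase factors e^{-i(2)α} and e^{-i(0)γ}:
c=cos(1.6266/2)=0.687105, s=sin(1.6266/2)=0.726559; N=√[24·1·2·2]=9.797959
Admissible k: 0..0 (factorial args all ≥0)
  k=0: (−1)^2·9.7980/(4)·0.6871^2·0.7266^2 = +0.610467
d^2_{2,0}(1.6266) = +0.610467
Phases: e^{-i·(2)·5.0077}=-0.830594+0.556878i, e^{-i·(0)·3.4843}=+1.000000+0.000000i ⇒ D=-0.507051+0.339956i

Re=-0.5071 Im=0.3400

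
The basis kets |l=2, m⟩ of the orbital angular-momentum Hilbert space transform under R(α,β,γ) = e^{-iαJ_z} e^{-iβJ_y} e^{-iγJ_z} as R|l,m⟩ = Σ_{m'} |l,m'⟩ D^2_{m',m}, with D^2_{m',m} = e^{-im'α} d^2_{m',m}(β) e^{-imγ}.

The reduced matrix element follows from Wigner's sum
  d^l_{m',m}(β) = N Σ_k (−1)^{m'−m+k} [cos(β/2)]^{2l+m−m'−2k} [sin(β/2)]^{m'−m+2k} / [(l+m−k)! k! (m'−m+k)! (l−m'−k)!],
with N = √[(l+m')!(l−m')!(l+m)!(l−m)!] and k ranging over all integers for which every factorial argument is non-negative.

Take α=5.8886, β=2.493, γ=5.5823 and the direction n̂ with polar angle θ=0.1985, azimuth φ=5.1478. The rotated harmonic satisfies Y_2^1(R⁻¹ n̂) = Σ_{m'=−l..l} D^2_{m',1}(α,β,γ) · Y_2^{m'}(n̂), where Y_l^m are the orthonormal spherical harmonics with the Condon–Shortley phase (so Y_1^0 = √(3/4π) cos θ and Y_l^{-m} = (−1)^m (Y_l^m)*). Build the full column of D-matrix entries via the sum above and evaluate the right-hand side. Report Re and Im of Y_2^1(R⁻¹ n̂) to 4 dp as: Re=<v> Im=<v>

Need the full column D^2_{m',1} for m'=−2..2 at α=5.8886, β=2.493, γ=5.5823.
cos(β/2)=0.318642, sin(β/2)=0.947875
d^2_{-2,1}: single k=3 term ⇒ +0.542733;  D = +0.540619-0.047853i
d^2_{-1,1}: k∈[2..3] ⇒ +0.273671 -0.807244 = -0.533572;  D = -0.508738-0.160890i
d^2_{0,1}: k∈[1..2] ⇒ +0.075116 -0.664710 = -0.589593;  D = -0.450609-0.380225i
d^2_{1,1}: k∈[0..1] ⇒ +0.010309 -0.273671 = -0.263362;  D = -0.120522-0.234167i
d^2_{2,1}: single k=0 term ⇒ -0.061332;  D = -0.004947-0.061133i
Y_2^{m'}(θ=0.1985,φ=5.1478) and Σ D·Y over m':
  (+0.5406-0.0479i)·(-0.0097+0.0115i)  (-0.5087-0.1609i)·(+0.0630+0.1354i)  (-0.4506-0.3802i)·(+0.5940+0.0000i)  (-0.1205-0.2342i)·(-0.0630+0.1354i)  (-0.0049-0.0611i)·(-0.0097-0.0115i)
Y_2^1(R⁻¹ n̂) = -0.243950-0.299125i

Re=-0.2440 Im=-0.2991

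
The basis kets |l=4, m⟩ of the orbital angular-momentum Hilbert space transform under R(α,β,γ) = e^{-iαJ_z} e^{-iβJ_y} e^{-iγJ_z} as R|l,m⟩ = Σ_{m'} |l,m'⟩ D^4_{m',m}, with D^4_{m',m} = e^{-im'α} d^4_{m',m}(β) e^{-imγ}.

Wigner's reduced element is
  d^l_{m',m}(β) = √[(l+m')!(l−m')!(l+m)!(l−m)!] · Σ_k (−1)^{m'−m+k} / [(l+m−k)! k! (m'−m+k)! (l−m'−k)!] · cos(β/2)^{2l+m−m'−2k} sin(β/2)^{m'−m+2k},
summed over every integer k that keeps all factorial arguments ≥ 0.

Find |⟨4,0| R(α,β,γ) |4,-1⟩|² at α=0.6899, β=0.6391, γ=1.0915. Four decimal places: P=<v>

First d^4_{0,-1}(β=0.6391), then the phase factors e^{-i(0)α} and e^{-i(-1)γ}:
With c≡cos(β/2)=0.949377 and s≡sin(β/2)=0.314139, N=[24·24·6·120]^{1/2}=643.987578
Admissible k: 0..3 (factorial args all ≥0)
  k=0: (−1)^1·643.9876/(144)·0.9494^7·0.3141^1 = -0.976580
  k=1: (−1)^2·643.9876/(24)·0.9494^5·0.3141^3 = +0.641544
  k=2: (−1)^3·643.9876/(24)·0.9494^3·0.3141^5 = -0.070242
  k=3: (−1)^4·643.9876/(144)·0.9494^1·0.3141^7 = +0.001282
d^4_{0,-1}(0.6391) = -0.976580 +0.641544 -0.070242 +0.001282 = -0.403996
|D^4_{0,-1}|² = |d^4_{0,-1}(β)|² = (-0.403996)² = 0.163213 (the z-rotation phases have unit modulus)

P=0.1632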